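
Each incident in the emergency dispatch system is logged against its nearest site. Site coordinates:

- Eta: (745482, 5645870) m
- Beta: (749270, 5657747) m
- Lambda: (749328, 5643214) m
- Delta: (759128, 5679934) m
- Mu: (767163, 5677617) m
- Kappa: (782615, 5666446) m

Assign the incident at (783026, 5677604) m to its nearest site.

Squared distances to each site:
Eta: 2416598692.000; Beta: 1533767985.000; Lambda: 2318227304.000; Delta: 576543304.000; Mu: 251634938.000; Kappa: 124669885.000.
Minimum at Kappa.

Kappa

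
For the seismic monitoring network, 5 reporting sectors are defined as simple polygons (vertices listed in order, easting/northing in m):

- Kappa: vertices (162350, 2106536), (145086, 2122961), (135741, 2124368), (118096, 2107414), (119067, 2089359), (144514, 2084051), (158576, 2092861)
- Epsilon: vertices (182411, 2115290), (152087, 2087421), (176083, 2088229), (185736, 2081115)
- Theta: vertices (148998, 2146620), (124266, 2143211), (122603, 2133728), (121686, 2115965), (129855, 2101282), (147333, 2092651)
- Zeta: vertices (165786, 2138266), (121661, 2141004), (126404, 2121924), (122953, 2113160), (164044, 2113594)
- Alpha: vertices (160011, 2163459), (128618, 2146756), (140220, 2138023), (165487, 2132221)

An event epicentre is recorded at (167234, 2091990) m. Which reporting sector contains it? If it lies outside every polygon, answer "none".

Epsilon

Cast a ray rightward from (167234, 2091990). For each polygon, the edges (by vertex number in listed order) whose endpoints lie on opposite sides of northing = 2091990, where each meets that height, and whether that is right or left of the point:
Kappa: 4–5 at easting≈118925.5 (left), 6–7 at easting≈157185.8 (left) → 0 crossings.
Epsilon: 1–2 at easting≈157058.5 (left), 4–1 at easting≈184677.9 (right) → 1 crossing.
Theta: no edge straddles that height → 0 crossings.
Zeta: no edge straddles that height → 0 crossings.
Alpha: no edge straddles that height → 0 crossings.
Only Epsilon has an odd count, so the point is inside Epsilon.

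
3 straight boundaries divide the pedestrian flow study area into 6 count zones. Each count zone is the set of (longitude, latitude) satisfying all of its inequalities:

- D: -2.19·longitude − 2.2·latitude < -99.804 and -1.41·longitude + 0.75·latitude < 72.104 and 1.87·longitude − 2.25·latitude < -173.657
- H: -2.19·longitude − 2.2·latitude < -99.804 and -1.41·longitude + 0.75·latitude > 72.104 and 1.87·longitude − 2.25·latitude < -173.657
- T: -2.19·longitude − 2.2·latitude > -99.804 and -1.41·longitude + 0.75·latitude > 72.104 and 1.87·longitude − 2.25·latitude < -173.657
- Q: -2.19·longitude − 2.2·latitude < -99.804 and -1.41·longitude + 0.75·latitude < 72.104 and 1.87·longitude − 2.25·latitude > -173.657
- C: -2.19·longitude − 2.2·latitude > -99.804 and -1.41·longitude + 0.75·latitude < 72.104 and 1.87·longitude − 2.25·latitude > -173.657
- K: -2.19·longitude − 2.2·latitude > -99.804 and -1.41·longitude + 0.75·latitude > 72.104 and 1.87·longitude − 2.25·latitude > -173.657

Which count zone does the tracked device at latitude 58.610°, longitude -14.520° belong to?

-2.19·-14.520 − 2.2·58.610 = -97.143, which is > -99.804
-1.41·-14.520 + 0.75·58.610 = 64.431, which is < 72.104
1.87·-14.520 − 2.25·58.610 = -159.025, which is > -173.657
This sign pattern matches C.

C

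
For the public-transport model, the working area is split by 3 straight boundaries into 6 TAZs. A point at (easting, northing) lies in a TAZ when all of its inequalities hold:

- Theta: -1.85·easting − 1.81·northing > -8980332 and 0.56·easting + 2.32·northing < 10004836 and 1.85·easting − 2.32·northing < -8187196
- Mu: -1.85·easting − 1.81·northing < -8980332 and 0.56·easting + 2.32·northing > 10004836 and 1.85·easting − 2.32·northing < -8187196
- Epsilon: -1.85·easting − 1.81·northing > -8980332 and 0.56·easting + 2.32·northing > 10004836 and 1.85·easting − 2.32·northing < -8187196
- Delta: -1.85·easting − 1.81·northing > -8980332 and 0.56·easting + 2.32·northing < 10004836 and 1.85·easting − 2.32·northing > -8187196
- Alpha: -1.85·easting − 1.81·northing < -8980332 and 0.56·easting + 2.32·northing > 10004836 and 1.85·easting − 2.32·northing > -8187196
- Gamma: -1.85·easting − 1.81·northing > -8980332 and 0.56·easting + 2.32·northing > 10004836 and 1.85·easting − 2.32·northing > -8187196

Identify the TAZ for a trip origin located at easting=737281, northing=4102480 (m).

Delta

-1.85·737281 − 1.81·4102480 = -8789458.650, which is > -8980332
0.56·737281 + 2.32·4102480 = 9930630.960, which is < 10004836
1.85·737281 − 2.32·4102480 = -8153783.750, which is > -8187196
This sign pattern matches Delta.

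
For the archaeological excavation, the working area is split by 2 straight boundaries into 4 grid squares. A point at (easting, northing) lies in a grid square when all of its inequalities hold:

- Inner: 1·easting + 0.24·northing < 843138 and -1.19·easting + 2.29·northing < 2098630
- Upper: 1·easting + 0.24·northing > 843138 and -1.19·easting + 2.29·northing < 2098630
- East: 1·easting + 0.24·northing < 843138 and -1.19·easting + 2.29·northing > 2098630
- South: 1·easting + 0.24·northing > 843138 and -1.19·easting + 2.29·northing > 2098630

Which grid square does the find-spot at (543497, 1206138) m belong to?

1·543497 + 0.24·1206138 = 832970.120, which is < 843138
-1.19·543497 + 2.29·1206138 = 2115294.590, which is > 2098630
This sign pattern matches East.

East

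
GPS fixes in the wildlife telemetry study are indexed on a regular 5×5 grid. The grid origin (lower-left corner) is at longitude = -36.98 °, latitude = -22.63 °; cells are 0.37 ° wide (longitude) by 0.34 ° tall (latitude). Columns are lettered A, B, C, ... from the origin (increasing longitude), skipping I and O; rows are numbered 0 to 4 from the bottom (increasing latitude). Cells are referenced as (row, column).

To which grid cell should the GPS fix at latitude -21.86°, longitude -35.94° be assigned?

Column index: ⌊(-35.94 − -36.98) / 0.37⌋ = ⌊2.811⌋ = 2 → column C
Row offset from origin: ⌊(-21.86 − -22.63) / 0.34⌋ = ⌊2.265⌋ = 2 → row 2

(2, C)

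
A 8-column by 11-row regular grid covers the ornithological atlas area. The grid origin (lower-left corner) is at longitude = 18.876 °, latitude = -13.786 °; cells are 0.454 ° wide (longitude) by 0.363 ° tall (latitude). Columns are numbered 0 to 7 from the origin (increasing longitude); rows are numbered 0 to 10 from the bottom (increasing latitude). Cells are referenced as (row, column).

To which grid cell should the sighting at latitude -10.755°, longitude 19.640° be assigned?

Column index: ⌊(19.640 − 18.876) / 0.454⌋ = ⌊1.683⌋ = 1
Row offset from origin: ⌊(-10.755 − -13.786) / 0.363⌋ = ⌊8.350⌋ = 8 → row 8

(8, 1)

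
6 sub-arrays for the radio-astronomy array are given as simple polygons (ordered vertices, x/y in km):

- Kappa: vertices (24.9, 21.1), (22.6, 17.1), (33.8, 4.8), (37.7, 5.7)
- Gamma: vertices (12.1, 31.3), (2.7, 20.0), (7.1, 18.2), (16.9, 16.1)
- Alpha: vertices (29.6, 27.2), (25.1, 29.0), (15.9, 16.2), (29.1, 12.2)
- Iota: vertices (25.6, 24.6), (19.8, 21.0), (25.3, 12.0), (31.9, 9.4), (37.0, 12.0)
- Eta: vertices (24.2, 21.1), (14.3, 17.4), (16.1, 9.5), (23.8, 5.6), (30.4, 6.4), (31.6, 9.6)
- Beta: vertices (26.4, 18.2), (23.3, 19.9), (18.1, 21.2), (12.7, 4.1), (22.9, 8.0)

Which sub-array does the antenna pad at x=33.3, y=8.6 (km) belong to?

Cast a ray rightward from (33.3, 8.6). For each polygon, the edges (by vertex number in listed order) whose endpoints lie on opposite sides of y = 8.6, where each meets that height, and whether that is right or left of the point:
Kappa: 2–3 at x≈30.34 (left), 4–1 at x≈35.29 (right) → 1 crossing.
Gamma: no edge straddles that height → 0 crossings.
Alpha: no edge straddles that height → 0 crossings.
Iota: no edge straddles that height → 0 crossings.
Eta: 3–4 at x≈17.88 (left), 5–6 at x≈31.23 (left) → 0 crossings.
Beta: 3–4 at x≈14.12 (left), 5–1 at x≈23.11 (left) → 0 crossings.
Only Kappa has an odd count, so the point is inside Kappa.

Kappa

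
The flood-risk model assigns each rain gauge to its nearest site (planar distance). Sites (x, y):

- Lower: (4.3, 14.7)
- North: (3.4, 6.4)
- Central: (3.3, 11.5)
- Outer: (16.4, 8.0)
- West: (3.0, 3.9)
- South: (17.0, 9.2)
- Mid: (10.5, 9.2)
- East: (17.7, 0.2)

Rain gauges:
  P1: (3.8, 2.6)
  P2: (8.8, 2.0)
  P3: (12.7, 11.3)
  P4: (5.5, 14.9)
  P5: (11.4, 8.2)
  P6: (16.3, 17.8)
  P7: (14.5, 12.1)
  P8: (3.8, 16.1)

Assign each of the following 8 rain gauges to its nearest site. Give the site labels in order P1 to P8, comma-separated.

P1 → West (d²=2.33)
P2 → West (d²=37.25)
P3 → Mid (d²=9.25)
P4 → Lower (d²=1.48)
P5 → Mid (d²=1.81)
P6 → South (d²=74.45)
P7 → South (d²=14.66)
P8 → Lower (d²=2.21)

West, West, Mid, Lower, Mid, South, South, Lower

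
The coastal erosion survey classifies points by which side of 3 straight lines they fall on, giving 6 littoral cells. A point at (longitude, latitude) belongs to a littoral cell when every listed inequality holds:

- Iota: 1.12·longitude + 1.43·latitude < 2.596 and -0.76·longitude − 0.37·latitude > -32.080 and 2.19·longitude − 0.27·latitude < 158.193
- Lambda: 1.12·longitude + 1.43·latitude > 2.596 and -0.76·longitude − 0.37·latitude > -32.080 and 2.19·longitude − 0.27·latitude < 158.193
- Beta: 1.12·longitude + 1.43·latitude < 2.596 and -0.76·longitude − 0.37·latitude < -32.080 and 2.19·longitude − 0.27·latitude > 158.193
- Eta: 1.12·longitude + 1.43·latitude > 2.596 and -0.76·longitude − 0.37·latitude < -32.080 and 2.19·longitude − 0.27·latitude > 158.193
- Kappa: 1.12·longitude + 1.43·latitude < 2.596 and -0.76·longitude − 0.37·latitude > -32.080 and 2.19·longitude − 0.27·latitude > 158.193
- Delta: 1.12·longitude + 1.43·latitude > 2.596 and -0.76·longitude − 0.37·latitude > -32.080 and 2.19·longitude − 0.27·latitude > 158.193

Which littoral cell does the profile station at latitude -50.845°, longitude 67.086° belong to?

1.12·67.086 + 1.43·-50.845 = 2.428, which is < 2.596
-0.76·67.086 − 0.37·-50.845 = -32.173, which is < -32.080
2.19·67.086 − 0.27·-50.845 = 160.646, which is > 158.193
This sign pattern matches Beta.

Beta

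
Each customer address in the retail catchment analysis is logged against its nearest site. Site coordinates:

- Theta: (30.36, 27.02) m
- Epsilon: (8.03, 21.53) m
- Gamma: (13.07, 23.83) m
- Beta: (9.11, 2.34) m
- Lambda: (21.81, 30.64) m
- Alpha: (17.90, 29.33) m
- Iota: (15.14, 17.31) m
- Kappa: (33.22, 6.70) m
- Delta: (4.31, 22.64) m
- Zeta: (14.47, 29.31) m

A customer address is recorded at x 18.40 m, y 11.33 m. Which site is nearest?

Squared distances to each site:
Theta: 389.218; Epsilon: 211.577; Gamma: 184.659; Beta: 167.124; Lambda: 384.504; Alpha: 324.250; Iota: 46.388; Kappa: 241.069; Delta: 326.444; Zeta: 338.725.
Minimum at Iota.

Iota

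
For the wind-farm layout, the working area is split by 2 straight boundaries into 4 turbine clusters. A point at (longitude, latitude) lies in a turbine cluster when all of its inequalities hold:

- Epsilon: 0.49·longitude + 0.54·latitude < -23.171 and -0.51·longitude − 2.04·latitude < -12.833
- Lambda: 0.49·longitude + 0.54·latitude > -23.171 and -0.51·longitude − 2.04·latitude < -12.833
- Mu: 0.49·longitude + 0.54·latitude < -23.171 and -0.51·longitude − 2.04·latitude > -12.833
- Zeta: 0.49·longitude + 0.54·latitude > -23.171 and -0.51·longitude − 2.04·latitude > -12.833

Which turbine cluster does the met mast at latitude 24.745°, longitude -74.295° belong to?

Zeta

0.49·-74.295 + 0.54·24.745 = -23.042, which is > -23.171
-0.51·-74.295 − 2.04·24.745 = -12.589, which is > -12.833
This sign pattern matches Zeta.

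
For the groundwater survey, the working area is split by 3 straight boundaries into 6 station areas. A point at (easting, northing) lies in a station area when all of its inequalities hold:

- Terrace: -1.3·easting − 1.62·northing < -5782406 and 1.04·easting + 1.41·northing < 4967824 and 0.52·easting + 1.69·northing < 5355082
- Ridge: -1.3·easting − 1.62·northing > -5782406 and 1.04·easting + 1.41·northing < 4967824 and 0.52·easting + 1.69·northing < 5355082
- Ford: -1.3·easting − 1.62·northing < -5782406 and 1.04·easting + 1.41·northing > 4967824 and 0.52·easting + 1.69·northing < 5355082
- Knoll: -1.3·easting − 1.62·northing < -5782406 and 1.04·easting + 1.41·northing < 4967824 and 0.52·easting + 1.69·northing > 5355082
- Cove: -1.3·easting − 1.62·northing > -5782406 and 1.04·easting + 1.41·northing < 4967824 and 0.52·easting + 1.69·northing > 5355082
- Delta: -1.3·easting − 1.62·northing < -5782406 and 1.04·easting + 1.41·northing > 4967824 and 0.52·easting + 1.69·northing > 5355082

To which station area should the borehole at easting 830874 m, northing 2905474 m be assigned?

Terrace

-1.3·830874 − 1.62·2905474 = -5787004.080, which is < -5782406
1.04·830874 + 1.41·2905474 = 4960827.300, which is < 4967824
0.52·830874 + 1.69·2905474 = 5342305.540, which is < 5355082
This sign pattern matches Terrace.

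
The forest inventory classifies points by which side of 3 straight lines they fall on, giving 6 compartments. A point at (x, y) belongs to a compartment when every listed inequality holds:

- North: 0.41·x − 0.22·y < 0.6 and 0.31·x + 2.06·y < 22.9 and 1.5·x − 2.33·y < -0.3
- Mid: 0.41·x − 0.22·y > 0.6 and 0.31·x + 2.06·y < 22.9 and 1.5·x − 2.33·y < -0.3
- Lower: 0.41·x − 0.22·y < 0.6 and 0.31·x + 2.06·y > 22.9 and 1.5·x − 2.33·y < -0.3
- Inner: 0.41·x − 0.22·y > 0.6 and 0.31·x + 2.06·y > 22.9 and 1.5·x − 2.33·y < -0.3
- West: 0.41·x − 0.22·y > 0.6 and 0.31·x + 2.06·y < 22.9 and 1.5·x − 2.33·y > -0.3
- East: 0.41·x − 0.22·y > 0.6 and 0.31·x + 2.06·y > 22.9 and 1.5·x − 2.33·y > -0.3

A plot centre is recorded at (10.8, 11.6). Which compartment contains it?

0.41·10.8 − 0.22·11.6 = 1.876, which is > 0.6
0.31·10.8 + 2.06·11.6 = 27.244, which is > 22.9
1.5·10.8 − 2.33·11.6 = -10.828, which is < -0.3
This sign pattern matches Inner.

Inner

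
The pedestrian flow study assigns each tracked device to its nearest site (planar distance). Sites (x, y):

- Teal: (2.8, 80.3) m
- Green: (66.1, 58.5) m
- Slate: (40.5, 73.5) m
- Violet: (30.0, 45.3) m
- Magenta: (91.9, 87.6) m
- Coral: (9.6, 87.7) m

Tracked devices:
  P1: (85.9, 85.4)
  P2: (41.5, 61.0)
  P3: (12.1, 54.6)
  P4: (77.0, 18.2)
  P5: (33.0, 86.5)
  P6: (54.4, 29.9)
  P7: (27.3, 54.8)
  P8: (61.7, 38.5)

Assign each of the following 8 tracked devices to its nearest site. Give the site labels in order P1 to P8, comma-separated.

P1 → Magenta (d²=40.84)
P2 → Slate (d²=157.25)
P3 → Violet (d²=406.90)
P4 → Green (d²=1742.90)
P5 → Slate (d²=225.25)
P6 → Violet (d²=832.52)
P7 → Violet (d²=97.54)
P8 → Green (d²=419.36)

Magenta, Slate, Violet, Green, Slate, Violet, Violet, Green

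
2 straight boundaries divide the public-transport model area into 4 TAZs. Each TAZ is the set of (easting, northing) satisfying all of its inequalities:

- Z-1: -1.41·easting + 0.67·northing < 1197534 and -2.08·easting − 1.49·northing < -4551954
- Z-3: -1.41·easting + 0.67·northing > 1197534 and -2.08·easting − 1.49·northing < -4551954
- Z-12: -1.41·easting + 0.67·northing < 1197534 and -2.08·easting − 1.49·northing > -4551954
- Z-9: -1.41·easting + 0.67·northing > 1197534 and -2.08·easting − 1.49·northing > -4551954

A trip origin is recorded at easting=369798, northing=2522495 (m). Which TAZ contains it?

Z-12

-1.41·369798 + 0.67·2522495 = 1168656.470, which is < 1197534
-2.08·369798 − 1.49·2522495 = -4527697.390, which is > -4551954
This sign pattern matches Z-12.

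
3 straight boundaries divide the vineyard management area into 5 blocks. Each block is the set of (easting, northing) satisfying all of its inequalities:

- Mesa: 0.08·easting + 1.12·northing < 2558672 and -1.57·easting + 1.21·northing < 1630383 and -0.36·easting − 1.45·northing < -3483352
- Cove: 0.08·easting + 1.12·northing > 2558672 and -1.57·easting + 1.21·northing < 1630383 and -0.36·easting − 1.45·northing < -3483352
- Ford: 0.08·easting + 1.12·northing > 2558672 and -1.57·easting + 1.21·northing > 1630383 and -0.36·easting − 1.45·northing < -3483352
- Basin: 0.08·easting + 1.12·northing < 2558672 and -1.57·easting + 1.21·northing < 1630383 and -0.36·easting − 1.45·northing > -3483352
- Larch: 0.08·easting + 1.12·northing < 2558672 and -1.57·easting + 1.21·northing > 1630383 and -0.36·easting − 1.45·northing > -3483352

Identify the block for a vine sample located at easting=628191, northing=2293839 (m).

Ford

0.08·628191 + 1.12·2293839 = 2619354.960, which is > 2558672
-1.57·628191 + 1.21·2293839 = 1789285.320, which is > 1630383
-0.36·628191 − 1.45·2293839 = -3552215.310, which is < -3483352
This sign pattern matches Ford.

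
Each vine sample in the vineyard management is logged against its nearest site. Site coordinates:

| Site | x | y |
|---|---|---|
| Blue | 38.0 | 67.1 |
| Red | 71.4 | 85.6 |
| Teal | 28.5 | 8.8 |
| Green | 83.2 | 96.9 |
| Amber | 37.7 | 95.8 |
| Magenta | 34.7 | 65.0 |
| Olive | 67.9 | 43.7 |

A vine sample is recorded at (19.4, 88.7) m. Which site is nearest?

Amber

Squared distances to each site:
Blue: 812.520; Red: 2713.610; Teal: 6466.820; Green: 4137.680; Amber: 385.300; Magenta: 795.780; Olive: 4377.250.
Minimum at Amber.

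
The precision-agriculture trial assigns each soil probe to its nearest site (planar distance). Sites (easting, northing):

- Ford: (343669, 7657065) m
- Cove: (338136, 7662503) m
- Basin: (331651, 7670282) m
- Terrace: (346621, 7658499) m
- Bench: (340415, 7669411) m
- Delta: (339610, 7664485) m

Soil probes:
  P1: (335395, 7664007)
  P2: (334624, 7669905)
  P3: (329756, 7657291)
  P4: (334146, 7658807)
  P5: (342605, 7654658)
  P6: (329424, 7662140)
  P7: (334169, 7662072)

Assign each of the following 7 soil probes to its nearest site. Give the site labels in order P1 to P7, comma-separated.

Cove, Basin, Cove, Cove, Ford, Basin, Cove

P1 → Cove (d²=9775097.00)
P2 → Basin (d²=8980858.00)
P3 → Cove (d²=97389344.00)
P4 → Cove (d²=29580516.00)
P5 → Ford (d²=6925745.00)
P6 → Basin (d²=71251693.00)
P7 → Cove (d²=15922850.00)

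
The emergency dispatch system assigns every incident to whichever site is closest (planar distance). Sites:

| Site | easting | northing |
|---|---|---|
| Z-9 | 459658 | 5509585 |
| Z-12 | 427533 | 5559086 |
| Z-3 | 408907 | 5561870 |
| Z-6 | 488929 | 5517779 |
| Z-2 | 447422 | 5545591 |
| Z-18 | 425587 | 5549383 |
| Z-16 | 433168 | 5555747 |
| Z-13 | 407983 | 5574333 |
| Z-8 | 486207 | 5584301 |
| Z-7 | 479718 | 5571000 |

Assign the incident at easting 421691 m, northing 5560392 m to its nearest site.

Z-12

Squared distances to each site:
Z-9: 4022844338.000; Z-12: 35834600.000; Z-3: 165615140.000; Z-6: 6336816413.000; Z-2: 881153962.000; Z-18: 136376897.000; Z-16: 153297554.000; Z-13: 382260745.000; Z-8: 4733954537.000; Z-7: 3479662393.000.
Minimum at Z-12.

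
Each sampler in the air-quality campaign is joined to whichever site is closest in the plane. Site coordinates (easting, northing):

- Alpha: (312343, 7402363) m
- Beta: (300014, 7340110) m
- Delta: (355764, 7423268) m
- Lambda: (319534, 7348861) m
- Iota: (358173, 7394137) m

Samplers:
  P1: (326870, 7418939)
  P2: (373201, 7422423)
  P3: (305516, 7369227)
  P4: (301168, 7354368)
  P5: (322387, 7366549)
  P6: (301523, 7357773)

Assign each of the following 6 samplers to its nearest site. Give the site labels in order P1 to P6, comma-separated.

Alpha, Delta, Lambda, Beta, Lambda, Beta

P1 → Alpha (d²=485797505.00)
P2 → Delta (d²=304762994.00)
P3 → Lambda (d²=611278280.00)
P4 → Beta (d²=204622280.00)
P5 → Lambda (d²=321004953.00)
P6 → Beta (d²=314258650.00)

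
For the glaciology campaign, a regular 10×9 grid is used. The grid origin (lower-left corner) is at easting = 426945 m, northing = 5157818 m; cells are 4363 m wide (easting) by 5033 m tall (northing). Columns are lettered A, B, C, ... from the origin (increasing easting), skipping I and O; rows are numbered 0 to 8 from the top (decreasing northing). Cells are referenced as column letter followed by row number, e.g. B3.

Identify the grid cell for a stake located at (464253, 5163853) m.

J7

Column index: ⌊(464253 − 426945) / 4363⌋ = ⌊8.551⌋ = 8 → column J
Row offset from origin: ⌊(5163853 − 5157818) / 5033⌋ = ⌊1.199⌋ = 1 → row 7 (counted from top)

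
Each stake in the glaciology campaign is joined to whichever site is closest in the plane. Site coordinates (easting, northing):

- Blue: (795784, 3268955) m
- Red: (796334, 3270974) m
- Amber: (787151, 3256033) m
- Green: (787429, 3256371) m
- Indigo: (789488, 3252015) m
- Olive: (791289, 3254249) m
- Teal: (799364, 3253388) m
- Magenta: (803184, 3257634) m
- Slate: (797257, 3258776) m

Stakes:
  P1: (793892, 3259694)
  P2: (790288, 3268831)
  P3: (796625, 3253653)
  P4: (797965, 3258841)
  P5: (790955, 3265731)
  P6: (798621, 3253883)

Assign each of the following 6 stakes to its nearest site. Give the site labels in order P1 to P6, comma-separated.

Slate, Blue, Teal, Slate, Blue, Teal

P1 → Slate (d²=12165949.00)
P2 → Blue (d²=30221392.00)
P3 → Teal (d²=7572346.00)
P4 → Slate (d²=505489.00)
P5 → Blue (d²=33713417.00)
P6 → Teal (d²=797074.00)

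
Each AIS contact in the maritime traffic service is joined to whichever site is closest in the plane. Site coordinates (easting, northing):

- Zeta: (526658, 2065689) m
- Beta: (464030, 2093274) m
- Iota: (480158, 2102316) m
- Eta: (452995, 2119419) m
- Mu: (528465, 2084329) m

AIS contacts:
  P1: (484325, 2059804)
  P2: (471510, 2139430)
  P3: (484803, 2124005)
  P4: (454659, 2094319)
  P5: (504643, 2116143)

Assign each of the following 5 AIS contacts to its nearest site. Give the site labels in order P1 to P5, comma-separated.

P1 → Beta (d²=1532127925.00)
P2 → Eta (d²=743245346.00)
P3 → Iota (d²=491988746.00)
P4 → Beta (d²=88907666.00)
P5 → Iota (d²=790701154.00)

Beta, Eta, Iota, Beta, Iota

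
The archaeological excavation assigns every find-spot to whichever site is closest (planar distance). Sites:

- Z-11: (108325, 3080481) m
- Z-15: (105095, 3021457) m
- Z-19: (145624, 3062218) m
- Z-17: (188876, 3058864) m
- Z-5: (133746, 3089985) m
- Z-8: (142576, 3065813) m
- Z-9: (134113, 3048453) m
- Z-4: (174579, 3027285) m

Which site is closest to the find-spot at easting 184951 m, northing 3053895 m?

Z-17

Squared distances to each site:
Z-11: 6578359272.000; Z-15: 7429204580.000; Z-19: 1615885258.000; Z-17: 40096586.000; Z-5: 3924440125.000; Z-8: 1937679349.000; Z-9: 2614117608.000; Z-4: 815670484.000.
Minimum at Z-17.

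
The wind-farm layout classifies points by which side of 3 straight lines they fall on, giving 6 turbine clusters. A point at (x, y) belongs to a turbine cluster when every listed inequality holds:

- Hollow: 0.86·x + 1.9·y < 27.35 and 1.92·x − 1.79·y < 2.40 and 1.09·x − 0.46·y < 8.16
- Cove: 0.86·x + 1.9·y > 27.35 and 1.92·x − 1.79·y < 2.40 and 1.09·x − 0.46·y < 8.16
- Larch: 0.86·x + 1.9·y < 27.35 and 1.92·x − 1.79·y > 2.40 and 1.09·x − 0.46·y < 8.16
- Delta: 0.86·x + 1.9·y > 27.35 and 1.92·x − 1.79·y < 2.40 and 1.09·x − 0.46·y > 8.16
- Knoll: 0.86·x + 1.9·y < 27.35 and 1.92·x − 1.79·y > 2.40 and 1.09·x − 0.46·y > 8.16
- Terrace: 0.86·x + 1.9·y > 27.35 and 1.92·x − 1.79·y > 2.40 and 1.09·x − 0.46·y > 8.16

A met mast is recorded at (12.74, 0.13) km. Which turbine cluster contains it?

0.86·12.74 + 1.9·0.13 = 11.203, which is < 27.35
1.92·12.74 − 1.79·0.13 = 24.228, which is > 2.40
1.09·12.74 − 0.46·0.13 = 13.827, which is > 8.16
This sign pattern matches Knoll.

Knoll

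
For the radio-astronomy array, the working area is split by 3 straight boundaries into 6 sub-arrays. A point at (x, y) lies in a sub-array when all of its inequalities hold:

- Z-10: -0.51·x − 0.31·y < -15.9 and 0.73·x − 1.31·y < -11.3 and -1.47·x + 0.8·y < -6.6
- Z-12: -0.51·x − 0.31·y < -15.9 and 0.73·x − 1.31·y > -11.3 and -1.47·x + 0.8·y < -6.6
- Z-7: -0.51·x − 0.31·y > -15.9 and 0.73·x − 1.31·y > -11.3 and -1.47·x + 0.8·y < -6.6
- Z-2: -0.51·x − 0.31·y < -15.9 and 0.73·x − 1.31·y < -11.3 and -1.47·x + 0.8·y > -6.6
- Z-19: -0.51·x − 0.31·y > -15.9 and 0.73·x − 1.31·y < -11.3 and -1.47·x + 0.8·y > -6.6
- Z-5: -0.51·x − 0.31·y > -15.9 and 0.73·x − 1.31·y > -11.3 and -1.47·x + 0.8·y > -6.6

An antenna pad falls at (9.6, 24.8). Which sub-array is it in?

Z-19

-0.51·9.6 − 0.31·24.8 = -12.584, which is > -15.9
0.73·9.6 − 1.31·24.8 = -25.480, which is < -11.3
-1.47·9.6 + 0.8·24.8 = 5.728, which is > -6.6
This sign pattern matches Z-19.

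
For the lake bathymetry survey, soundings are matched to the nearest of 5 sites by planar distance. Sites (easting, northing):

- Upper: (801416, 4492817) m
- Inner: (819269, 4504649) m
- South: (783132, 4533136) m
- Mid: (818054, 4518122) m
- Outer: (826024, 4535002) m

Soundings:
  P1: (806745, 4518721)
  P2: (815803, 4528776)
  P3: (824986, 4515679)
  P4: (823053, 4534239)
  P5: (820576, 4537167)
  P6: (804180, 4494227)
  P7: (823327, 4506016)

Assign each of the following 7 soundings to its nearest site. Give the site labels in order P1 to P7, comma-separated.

Mid, Mid, Mid, Outer, Outer, Upper, Inner

P1 → Mid (d²=128252282.00)
P2 → Mid (d²=118574717.00)
P3 → Mid (d²=54020873.00)
P4 → Outer (d²=9409010.00)
P5 → Outer (d²=34367929.00)
P6 → Upper (d²=9627796.00)
P7 → Inner (d²=18336053.00)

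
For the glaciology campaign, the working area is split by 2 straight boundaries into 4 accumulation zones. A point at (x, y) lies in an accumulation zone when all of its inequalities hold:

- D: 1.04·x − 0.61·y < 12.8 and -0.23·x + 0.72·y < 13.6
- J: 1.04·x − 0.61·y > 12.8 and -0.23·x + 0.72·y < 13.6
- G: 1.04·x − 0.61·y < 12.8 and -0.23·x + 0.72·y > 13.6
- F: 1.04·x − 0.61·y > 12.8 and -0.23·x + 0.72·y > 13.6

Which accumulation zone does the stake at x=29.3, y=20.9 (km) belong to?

1.04·29.3 − 0.61·20.9 = 17.723, which is > 12.8
-0.23·29.3 + 0.72·20.9 = 8.309, which is < 13.6
This sign pattern matches J.

J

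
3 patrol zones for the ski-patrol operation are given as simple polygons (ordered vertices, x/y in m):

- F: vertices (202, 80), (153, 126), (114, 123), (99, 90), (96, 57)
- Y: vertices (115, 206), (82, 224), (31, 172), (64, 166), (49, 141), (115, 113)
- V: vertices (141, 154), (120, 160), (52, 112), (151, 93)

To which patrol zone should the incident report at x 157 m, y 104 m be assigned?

F

Cast a ray rightward from (157, 104). For each polygon, the edges (by vertex number in listed order) whose endpoints lie on opposite sides of y = 104, where each meets that height, and whether that is right or left of the point:
F: 1–2 at x≈176.4 (right), 3–4 at x≈105.4 (left) → 1 crossing.
Y: no edge straddles that height → 0 crossings.
V: 3–4 at x≈93.7 (left), 4–1 at x≈149.2 (left) → 0 crossings.
Only F has an odd count, so the point is inside F.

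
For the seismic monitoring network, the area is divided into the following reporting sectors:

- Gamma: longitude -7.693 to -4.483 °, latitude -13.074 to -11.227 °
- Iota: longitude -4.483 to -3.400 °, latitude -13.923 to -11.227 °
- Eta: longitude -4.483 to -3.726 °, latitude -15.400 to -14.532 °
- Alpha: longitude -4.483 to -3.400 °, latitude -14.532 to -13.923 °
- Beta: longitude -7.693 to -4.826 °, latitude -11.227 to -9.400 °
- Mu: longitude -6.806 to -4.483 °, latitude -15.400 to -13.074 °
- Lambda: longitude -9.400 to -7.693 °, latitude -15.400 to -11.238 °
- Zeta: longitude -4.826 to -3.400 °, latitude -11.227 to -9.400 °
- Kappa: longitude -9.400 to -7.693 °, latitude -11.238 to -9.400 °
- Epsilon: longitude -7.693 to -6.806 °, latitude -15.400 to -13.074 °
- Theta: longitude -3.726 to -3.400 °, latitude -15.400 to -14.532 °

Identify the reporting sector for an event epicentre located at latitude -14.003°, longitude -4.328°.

The point has longitude = -4.328 and latitude = -14.003.
Only Alpha satisfies -4.483 ≤ longitude ≤ -3.400 and -14.532 ≤ latitude ≤ -13.923.

Alpha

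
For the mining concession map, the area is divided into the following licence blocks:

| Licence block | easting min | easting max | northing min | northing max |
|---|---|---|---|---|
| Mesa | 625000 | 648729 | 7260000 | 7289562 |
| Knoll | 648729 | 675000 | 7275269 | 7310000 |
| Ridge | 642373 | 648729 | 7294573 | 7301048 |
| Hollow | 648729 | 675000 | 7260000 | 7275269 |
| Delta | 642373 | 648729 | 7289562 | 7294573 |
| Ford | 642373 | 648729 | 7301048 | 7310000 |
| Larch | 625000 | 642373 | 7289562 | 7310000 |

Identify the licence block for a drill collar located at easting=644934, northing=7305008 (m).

Ford

The point has easting = 644934 and northing = 7305008.
Only Ford satisfies 642373 ≤ easting ≤ 648729 and 7301048 ≤ northing ≤ 7310000.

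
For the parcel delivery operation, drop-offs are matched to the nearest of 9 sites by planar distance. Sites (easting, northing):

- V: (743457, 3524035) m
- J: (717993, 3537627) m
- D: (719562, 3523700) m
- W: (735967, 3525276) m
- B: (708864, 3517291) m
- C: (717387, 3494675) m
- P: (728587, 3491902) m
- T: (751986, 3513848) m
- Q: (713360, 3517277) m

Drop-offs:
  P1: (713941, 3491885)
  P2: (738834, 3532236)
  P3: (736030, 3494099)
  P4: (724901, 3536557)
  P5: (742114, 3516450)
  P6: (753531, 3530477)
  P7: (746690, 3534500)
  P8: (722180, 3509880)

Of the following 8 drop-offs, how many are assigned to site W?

1

P1 → C
P2 → W
P3 → P
P4 → J
P5 → V
P6 → V
P7 → V
P8 → Q
1 of the 8 goes to W.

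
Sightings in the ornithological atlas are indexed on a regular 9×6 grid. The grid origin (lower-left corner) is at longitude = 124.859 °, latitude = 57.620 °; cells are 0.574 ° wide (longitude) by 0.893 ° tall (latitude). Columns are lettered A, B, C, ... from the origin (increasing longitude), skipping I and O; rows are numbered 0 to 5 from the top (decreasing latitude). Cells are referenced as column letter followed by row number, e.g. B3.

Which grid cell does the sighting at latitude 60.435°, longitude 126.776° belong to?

D2

Column index: ⌊(126.776 − 124.859) / 0.574⌋ = ⌊3.340⌋ = 3 → column D
Row offset from origin: ⌊(60.435 − 57.620) / 0.893⌋ = ⌊3.152⌋ = 3 → row 2 (counted from top)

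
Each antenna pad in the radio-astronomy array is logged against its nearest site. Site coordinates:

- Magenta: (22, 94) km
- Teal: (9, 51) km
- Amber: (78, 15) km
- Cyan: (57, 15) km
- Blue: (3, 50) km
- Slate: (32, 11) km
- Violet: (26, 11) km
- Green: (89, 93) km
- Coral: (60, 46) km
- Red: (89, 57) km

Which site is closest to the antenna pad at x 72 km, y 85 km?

Squared distances to each site:
Magenta: 2581.000; Teal: 5125.000; Amber: 4936.000; Cyan: 5125.000; Blue: 5986.000; Slate: 7076.000; Violet: 7592.000; Green: 353.000; Coral: 1665.000; Red: 1073.000.
Minimum at Green.

Green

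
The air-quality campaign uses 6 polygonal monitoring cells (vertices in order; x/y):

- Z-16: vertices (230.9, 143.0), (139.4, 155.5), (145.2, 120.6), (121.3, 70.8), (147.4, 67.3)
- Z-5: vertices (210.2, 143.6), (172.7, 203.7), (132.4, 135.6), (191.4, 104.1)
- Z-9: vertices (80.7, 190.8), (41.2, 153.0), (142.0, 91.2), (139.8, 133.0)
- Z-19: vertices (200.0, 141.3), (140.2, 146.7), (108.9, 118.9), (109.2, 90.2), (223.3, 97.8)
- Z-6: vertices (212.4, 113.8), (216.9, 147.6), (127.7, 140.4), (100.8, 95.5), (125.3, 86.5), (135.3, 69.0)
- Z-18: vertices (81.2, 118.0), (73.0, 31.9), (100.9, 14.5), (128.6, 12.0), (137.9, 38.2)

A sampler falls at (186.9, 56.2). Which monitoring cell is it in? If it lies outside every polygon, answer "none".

none

Cast a ray rightward from (186.9, 56.2). For each polygon, the edges (by vertex number in listed order) whose endpoints lie on opposite sides of y = 56.2, where each meets that height, and whether that is right or left of the point:
Z-16: no edge straddles that height → 0 crossings.
Z-5: no edge straddles that height → 0 crossings.
Z-9: no edge straddles that height → 0 crossings.
Z-19: no edge straddles that height → 0 crossings.
Z-6: no edge straddles that height → 0 crossings.
Z-18: 1–2 at x≈75.31 (left), 5–1 at x≈125.11 (left) → 0 crossings.
All counts are even, so the point lies outside every listed polygon.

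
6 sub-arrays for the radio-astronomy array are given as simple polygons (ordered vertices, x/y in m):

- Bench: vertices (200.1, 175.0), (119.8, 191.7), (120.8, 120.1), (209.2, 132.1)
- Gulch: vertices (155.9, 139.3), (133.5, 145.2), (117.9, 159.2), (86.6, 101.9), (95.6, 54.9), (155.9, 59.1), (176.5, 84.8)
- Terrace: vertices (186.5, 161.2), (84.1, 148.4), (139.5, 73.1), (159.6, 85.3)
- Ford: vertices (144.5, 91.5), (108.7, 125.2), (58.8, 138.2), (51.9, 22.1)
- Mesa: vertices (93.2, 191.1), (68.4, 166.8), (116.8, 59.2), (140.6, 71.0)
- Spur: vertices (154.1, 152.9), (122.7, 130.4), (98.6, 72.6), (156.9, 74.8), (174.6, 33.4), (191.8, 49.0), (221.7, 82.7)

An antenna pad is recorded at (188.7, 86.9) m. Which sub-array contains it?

Cast a ray rightward from (188.7, 86.9). For each polygon, the edges (by vertex number in listed order) whose endpoints lie on opposite sides of y = 86.9, where each meets that height, and whether that is right or left of the point:
Bench: no edge straddles that height → 0 crossings.
Gulch: 4–5 at x≈89.47 (left), 7–1 at x≈175.71 (left) → 0 crossings.
Terrace: 2–3 at x≈129.35 (left), 4–1 at x≈160.17 (left) → 0 crossings.
Ford: 3–4 at x≈55.75 (left), 4–1 at x≈138.36 (left) → 0 crossings.
Mesa: 2–3 at x≈104.34 (left), 4–1 at x≈134.32 (left) → 0 crossings.
Spur: 2–3 at x≈104.56 (left), 7–1 at x≈217.66 (right) → 1 crossing.
Only Spur has an odd count, so the point is inside Spur.

Spur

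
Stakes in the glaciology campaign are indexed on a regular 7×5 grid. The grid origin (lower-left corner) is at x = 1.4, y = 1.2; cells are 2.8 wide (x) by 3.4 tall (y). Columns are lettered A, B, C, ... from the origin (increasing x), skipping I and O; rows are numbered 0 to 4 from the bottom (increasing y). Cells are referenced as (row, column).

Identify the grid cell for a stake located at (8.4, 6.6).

(1, C)

Column index: ⌊(8.4 − 1.4) / 2.8⌋ = ⌊2.500⌋ = 2 → column C
Row offset from origin: ⌊(6.6 − 1.2) / 3.4⌋ = ⌊1.588⌋ = 1 → row 1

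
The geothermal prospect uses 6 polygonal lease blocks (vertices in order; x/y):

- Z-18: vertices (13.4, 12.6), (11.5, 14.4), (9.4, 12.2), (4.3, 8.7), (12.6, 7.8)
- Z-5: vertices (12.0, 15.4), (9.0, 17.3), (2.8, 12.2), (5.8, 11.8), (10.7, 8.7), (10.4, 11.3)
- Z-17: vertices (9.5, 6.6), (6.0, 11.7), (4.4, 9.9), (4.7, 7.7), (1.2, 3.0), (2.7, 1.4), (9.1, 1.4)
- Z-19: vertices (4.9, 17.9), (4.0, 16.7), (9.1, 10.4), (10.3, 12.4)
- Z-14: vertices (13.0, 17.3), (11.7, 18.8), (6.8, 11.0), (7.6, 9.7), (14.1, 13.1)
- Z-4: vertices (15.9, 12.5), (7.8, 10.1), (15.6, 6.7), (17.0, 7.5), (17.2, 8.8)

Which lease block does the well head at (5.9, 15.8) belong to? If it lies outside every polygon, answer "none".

Cast a ray rightward from (5.9, 15.8). For each polygon, the edges (by vertex number in listed order) whose endpoints lie on opposite sides of y = 15.8, where each meets that height, and whether that is right or left of the point:
Z-18: no edge straddles that height → 0 crossings.
Z-5: 1–2 at x≈11.37 (right), 2–3 at x≈7.18 (right) → 2 crossings.
Z-17: no edge straddles that height → 0 crossings.
Z-19: 2–3 at x≈4.73 (left), 4–1 at x≈6.96 (right) → 1 crossing.
Z-14: 2–3 at x≈9.82 (right), 5–1 at x≈13.39 (right) → 2 crossings.
Z-4: no edge straddles that height → 0 crossings.
Only Z-19 has an odd count, so the point is inside Z-19.

Z-19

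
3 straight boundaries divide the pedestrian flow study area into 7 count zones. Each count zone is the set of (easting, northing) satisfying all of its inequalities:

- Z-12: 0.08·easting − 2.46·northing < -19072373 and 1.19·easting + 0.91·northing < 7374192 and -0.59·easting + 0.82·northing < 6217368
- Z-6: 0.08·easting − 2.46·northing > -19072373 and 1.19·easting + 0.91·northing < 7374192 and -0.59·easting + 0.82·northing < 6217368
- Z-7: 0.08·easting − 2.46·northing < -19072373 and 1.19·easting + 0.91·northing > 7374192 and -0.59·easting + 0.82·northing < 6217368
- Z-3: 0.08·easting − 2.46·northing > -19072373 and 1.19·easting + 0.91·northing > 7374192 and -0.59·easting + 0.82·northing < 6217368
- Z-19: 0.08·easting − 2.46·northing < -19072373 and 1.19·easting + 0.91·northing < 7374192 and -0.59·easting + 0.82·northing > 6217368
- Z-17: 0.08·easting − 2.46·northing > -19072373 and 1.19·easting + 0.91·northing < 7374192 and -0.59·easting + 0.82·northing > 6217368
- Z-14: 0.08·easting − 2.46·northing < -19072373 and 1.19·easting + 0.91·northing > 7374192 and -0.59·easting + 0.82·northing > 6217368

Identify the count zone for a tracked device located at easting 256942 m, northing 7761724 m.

0.08·256942 − 2.46·7761724 = -19073285.680, which is < -19072373
1.19·256942 + 0.91·7761724 = 7368929.820, which is < 7374192
-0.59·256942 + 0.82·7761724 = 6213017.900, which is < 6217368
This sign pattern matches Z-12.

Z-12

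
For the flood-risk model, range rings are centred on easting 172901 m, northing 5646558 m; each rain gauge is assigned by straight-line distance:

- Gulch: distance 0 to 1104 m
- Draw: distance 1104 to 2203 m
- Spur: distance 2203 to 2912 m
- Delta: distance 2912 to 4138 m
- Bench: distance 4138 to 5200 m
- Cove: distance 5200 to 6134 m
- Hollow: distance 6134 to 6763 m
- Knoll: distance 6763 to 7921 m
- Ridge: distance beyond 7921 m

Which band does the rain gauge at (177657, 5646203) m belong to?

Distance = √((177657−172901)² + (5646203−5646558)²) = √(22619536.000 + 126025.000) = 4769.231 m.
4138 ≤ 4769.231 < 5200 → Bench.

Bench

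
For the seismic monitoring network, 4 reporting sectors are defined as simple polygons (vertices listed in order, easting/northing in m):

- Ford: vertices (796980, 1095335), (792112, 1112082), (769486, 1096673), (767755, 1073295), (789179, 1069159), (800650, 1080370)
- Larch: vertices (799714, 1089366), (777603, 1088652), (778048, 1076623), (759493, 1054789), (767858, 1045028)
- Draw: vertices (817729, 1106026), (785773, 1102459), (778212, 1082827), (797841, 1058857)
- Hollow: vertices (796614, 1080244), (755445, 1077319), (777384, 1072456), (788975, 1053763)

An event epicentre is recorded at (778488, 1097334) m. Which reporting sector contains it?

Ford

Cast a ray rightward from (778488, 1097334). For each polygon, the edges (by vertex number in listed order) whose endpoints lie on opposite sides of northing = 1097334, where each meets that height, and whether that is right or left of the point:
Ford: 1–2 at easting≈796398.9 (right), 2–3 at easting≈770456.6 (left) → 1 crossing.
Larch: no edge straddles that height → 0 crossings.
Draw: 2–3 at easting≈783799.2 (right), 4–1 at easting≈814064.2 (right) → 2 crossings.
Hollow: no edge straddles that height → 0 crossings.
Only Ford has an odd count, so the point is inside Ford.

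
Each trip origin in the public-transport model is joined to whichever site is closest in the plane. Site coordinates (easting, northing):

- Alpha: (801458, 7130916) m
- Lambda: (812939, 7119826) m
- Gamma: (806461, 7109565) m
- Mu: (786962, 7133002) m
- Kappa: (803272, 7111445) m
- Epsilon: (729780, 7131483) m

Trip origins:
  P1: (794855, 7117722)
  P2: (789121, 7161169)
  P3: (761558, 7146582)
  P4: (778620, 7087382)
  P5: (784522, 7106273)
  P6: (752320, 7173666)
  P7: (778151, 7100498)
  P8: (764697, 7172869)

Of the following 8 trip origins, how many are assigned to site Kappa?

P1 → Kappa
P2 → Mu
P3 → Mu
P4 → Kappa
P5 → Kappa
P6 → Epsilon
P7 → Kappa
P8 → Mu
4 of the 8 go to Kappa.

4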